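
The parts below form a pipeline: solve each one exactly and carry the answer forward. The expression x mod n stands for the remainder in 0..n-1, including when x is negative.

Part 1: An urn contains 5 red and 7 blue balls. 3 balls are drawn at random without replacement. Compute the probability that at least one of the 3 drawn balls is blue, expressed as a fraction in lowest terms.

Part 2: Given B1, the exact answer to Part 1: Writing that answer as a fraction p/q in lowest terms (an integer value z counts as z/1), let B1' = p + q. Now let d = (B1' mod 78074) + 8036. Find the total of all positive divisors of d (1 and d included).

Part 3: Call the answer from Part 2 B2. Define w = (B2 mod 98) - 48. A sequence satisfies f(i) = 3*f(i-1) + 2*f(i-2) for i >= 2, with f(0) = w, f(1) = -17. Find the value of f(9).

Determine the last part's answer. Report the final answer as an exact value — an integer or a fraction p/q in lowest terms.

197497

Part 1: total draws C(12,3) = 220; complement C(5,3) = 10; favorable 220 - 10 = 210; P = 21/22; answer 21/22
Part 2: B1 = 21/22; threaded value p + q = 43; d = 8079; 8079 = 3 * 2693; sigma = (1 + 3) * (1 + 2693) = 4 * 2694 = 10776; answer 10776
Part 3: B2 = 10776; w = 46; f(2) = 3*(-17) + 2*(46) = 41; iterating: f(2)=41, f(3)=89, f(4)=349, f(5)=1225, f(6)=4373, f(7)=15569, f(8)=55453, f(9)=197497; answer 197497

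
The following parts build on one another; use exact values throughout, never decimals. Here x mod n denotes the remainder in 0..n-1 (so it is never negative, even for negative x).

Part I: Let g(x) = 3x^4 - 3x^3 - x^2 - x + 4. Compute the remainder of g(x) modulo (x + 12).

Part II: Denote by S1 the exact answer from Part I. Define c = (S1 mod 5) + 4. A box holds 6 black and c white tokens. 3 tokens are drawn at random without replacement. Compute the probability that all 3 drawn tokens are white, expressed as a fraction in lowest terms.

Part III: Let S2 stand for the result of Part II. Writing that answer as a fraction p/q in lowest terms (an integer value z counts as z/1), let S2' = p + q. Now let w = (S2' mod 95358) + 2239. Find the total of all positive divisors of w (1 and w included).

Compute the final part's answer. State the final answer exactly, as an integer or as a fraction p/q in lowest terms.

Part I: remainder = value at the root: 3*(-12)^4 - 3*(-12)^3 - 1*(-12)^2 - 1*(-12)^1 + 4 = (62208) + (5184) + (-144) + (12) + (4) = 67264; answer 67264
Part II: S1 = 67264; c = 8; total draws C(14,3) = 364; favorable C(8,3) = 56; P = 2/13; answer 2/13
Part III: S2 = 2/13; threaded value p + q = 15; w = 2254; 2254 = 2 * 7^2 * 23; sigma = (1 + 2) * (1 + 7 + 49) * (1 + 23) = 3 * 57 * 24 = 4104; answer 4104

4104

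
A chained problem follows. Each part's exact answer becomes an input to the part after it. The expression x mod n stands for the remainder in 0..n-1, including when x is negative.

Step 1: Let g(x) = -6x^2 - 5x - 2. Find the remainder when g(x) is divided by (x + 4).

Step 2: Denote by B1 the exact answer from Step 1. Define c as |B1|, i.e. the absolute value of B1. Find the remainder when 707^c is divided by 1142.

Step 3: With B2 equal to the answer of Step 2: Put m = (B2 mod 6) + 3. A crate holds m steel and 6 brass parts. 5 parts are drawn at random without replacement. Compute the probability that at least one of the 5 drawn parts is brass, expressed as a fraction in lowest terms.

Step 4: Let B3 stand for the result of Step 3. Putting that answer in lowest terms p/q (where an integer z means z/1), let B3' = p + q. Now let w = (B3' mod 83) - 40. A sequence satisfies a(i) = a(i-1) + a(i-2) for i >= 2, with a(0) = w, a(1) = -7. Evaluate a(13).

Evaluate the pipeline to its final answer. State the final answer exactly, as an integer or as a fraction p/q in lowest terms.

Step 1: remainder = value at the root: -6*(-4)^2 - 5*(-4)^1 - 2 = (-96) + (20) + (-2) = -78; answer -78
Step 2: B1 = -78; c = 78; squarings mod 1142: 707^1=707, 707^2=795, 707^4=499, 707^8=45, 707^16=883, 707^32=845, 707^64=275; 707^78 = 707^2 * 707^4 * 707^8 * 707^64 = 485 (mod 1142); answer 485
Step 3: B2 = 485; m = 8; total draws C(14,5) = 2002; complement C(8,5) = 56; favorable 2002 - 56 = 1946; P = 139/143; answer 139/143
Step 4: B3 = 139/143; threaded value p + q = 282; w = -7; a(2) = 1*(-7) + 1*(-7) = -14; iterating: a(2)=-14, a(3)=-21, a(4)=-35, a(5)=-56, a(6)=-91, a(7)=-147, a(8)=-238, a(9)=-385, a(10)=-623, a(11)=-1008, a(12)=-1631, a(13)=-2639; answer -2639

-2639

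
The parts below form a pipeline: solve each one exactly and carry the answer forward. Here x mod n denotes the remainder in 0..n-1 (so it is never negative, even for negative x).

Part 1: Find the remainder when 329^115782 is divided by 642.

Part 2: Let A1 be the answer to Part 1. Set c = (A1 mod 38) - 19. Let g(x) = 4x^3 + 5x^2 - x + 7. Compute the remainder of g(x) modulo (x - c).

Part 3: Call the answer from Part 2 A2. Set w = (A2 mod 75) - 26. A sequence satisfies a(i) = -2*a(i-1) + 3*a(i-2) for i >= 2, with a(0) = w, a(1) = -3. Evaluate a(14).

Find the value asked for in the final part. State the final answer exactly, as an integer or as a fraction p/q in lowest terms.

34676544

Part 1: squarings mod 642: 329^1=329, 329^2=385, 329^4=565, 329^8=151, 329^16=331, 329^32=421, 329^64=49, 329^128=475, 329^256=283, 329^512=481, 329^1024=241, 329^2048=301, 329^4096=79, 329^8192=463, 329^16384=583, 329^32768=271, 329^65536=253; 329^115782 = 329^2 * 329^4 * 329^64 * 329^1024 * 329^16384 * 329^32768 * 329^65536 = 463 (mod 642); answer 463
Part 2: A1 = 463; c = -12; remainder = value at the root: 4*(-12)^3 + 5*(-12)^2 - 1*(-12)^1 + 7 = (-6912) + (720) + (12) + (7) = -6173; answer -6173
Part 3: A2 = -6173; w = 26; a(2) = -2*(-3) + 3*(26) = 84; iterating: a(2)=84, a(3)=-177, a(4)=606, a(5)=-1743, a(6)=5304, a(7)=-15837, a(8)=47586, a(9)=-142683, a(10)=428124, a(11)=-1284297, a(12)=3852966, a(13)=-11558823, a(14)=34676544; answer 34676544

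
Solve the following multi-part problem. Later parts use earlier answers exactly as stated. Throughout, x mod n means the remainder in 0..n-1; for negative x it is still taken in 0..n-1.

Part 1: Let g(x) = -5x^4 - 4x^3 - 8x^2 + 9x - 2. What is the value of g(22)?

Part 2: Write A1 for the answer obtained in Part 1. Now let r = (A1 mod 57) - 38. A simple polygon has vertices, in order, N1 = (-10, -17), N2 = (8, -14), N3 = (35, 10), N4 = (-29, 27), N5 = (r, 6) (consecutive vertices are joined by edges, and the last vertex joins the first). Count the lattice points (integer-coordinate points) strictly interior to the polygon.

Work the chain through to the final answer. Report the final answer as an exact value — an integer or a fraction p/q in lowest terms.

1178

Part 1: -5*(22)^4 - 4*(22)^3 - 8*(22)^2 + 9*(22)^1 - 2 = (-1171280) + (-42592) + (-3872) + (198) + (-2) = -1217548; answer -1217548
Part 2: A1 = -1217548; r = -9; cross terms: (-10*-14 - 8*-17)=276, (8*10 - 35*-14)=570, (35*27 - -29*10)=1235, (-29*6 - -9*27)=69, (-9*-17 - -10*6)=213; twice the area = |2363| = 2363; area = 2363/2; boundary points = 3 + 3 + 1 + 1 + 1 = 9; strictly interior points = area - boundary/2 + 1 = 1178; answer 1178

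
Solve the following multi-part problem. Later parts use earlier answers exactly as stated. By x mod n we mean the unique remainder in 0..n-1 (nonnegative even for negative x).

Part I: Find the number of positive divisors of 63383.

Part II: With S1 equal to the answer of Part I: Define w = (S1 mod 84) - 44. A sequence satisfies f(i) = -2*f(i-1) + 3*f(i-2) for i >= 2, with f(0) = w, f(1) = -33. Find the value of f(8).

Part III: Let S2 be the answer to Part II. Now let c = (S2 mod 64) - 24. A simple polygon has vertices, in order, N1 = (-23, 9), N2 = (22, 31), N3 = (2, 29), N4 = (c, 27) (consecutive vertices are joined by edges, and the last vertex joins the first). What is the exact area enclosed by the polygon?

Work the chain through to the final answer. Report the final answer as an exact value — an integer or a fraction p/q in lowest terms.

Part I: 63383 = 241 * 263; number of divisors = (1+1) * (1+1) = 4; answer 4
Part II: S1 = 4; w = -40; f(2) = -2*(-33) + 3*(-40) = -54; iterating: f(2)=-54, f(3)=9, f(4)=-180, f(5)=387, f(6)=-1314, f(7)=3789, f(8)=-11520; answer -11520
Part III: S2 = -11520; c = -24; cross terms: (-23*31 - 22*9)=-911, (22*29 - 2*31)=576, (2*27 - -24*29)=750, (-24*9 - -23*27)=405; twice the area = |820| = 820; area = 410; answer 410

410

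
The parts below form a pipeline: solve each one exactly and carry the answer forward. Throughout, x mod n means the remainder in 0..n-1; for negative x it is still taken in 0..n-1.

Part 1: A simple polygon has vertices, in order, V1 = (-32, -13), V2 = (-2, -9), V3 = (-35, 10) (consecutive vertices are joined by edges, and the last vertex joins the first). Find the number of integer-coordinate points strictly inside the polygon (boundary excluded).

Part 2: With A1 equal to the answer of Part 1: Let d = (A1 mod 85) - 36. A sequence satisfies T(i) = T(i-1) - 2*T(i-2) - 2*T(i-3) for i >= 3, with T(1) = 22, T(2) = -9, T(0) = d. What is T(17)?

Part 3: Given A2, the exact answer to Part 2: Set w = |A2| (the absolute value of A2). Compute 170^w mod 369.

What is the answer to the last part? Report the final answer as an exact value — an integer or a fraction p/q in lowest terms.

Part 1: cross terms: (-32*-9 - -2*-13)=262, (-2*10 - -35*-9)=-335, (-35*-13 - -32*10)=775; twice the area = |702| = 702; area = 351; boundary points = 2 + 1 + 1 = 4; strictly interior points = area - boundary/2 + 1 = 350; answer 350
Part 2: A1 = 350; d = -26; T(3) = 1*(-9) - 2*(22) - 2*(-26) = -1; iterating: T(3)=-1, T(4)=-27, T(5)=-7, T(6)=49, T(7)=117, T(8)=33, T(9)=-299, T(10)=-599, T(11)=-67, T(12)=1729, T(13)=3061, T(14)=-263, T(15)=-9843, T(16)=-15439, T(17)=4773; answer 4773
Part 3: A2 = 4773; w = 4773; squarings mod 369: 170^1=170, 170^2=118, 170^4=271, 170^8=10, 170^16=100, 170^32=37, 170^64=262, 170^128=10, 170^256=100, 170^512=37, 170^1024=262, 170^2048=10, 170^4096=100; 170^4773 = 170^1 * 170^4 * 170^32 * 170^128 * 170^512 * 170^4096 = 188 (mod 369); answer 188

188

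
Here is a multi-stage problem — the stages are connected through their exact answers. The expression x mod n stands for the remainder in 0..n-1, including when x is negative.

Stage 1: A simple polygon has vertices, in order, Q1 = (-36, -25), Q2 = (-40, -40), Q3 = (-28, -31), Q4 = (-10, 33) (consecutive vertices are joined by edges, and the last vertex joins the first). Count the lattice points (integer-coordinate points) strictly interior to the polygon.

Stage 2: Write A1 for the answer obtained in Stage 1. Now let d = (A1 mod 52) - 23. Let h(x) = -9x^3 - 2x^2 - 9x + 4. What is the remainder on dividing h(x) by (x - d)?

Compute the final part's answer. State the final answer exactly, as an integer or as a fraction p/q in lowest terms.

Stage 1: cross terms: (-36*-40 - -40*-25)=440, (-40*-31 - -28*-40)=120, (-28*33 - -10*-31)=-1234, (-10*-25 - -36*33)=1438; twice the area = |764| = 764; area = 382; boundary points = 1 + 3 + 2 + 2 = 8; strictly interior points = area - boundary/2 + 1 = 379; answer 379
Stage 2: A1 = 379; d = -8; remainder = value at the root: -9*(-8)^3 - 2*(-8)^2 - 9*(-8)^1 + 4 = (4608) + (-128) + (72) + (4) = 4556; answer 4556

4556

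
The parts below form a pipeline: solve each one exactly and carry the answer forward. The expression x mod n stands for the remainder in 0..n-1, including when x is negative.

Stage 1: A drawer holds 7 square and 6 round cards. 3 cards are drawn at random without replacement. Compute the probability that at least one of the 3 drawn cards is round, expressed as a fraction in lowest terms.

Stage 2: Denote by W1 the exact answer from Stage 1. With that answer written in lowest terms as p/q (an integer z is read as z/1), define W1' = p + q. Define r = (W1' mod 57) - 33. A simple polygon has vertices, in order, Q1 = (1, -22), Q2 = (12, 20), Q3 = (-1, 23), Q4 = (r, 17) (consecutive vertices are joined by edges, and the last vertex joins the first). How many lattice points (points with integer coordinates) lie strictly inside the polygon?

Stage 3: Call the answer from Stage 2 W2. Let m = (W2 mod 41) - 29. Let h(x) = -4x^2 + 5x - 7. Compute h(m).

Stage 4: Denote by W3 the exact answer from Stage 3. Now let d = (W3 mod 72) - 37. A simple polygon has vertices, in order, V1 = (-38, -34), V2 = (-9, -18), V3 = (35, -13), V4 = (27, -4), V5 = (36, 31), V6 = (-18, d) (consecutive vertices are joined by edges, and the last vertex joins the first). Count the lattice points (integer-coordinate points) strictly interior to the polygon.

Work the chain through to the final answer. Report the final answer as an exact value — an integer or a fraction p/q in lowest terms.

1665

Stage 1: total draws C(13,3) = 286; complement C(7,3) = 35; favorable 286 - 35 = 251; P = 251/286; answer 251/286
Stage 2: W1 = 251/286; threaded value p + q = 537; r = -9; cross terms: (1*20 - 12*-22)=284, (12*23 - -1*20)=296, (-1*17 - -9*23)=190, (-9*-22 - 1*17)=181; twice the area = |951| = 951; area = 951/2; boundary points = 1 + 1 + 2 + 1 = 5; strictly interior points = area - boundary/2 + 1 = 474; answer 474
Stage 3: W2 = 474; m = -6; -4*(-6)^2 + 5*(-6)^1 - 7 = (-144) + (-30) + (-7) = -181; answer -181
Stage 4: W3 = -181; d = -2; cross terms: (-38*-18 - -9*-34)=378, (-9*-13 - 35*-18)=747, (35*-4 - 27*-13)=211, (27*31 - 36*-4)=981, (36*-2 - -18*31)=486, (-18*-34 - -38*-2)=536; twice the area = |3339| = 3339; area = 3339/2; boundary points = 1 + 1 + 1 + 1 + 3 + 4 = 11; strictly interior points = area - boundary/2 + 1 = 1665; answer 1665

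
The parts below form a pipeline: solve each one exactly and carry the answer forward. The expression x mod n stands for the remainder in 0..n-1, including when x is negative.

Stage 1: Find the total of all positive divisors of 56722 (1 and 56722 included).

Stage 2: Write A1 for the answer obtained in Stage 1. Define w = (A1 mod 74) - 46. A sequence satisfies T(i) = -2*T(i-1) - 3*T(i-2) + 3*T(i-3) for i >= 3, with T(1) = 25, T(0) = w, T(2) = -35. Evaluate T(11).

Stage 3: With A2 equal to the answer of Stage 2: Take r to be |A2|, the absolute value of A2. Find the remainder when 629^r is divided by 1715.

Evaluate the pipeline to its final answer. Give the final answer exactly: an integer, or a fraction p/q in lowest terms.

421

Stage 1: 56722 = 2 * 79 * 359; sigma = (1 + 2) * (1 + 79) * (1 + 359) = 3 * 80 * 360 = 86400; answer 86400
Stage 2: A1 = 86400; w = -4; T(3) = -2*(-35) - 3*(25) + 3*(-4) = -17; iterating: T(3)=-17, T(4)=214, T(5)=-482, T(6)=271, T(7)=1546, T(8)=-5351, T(9)=6877, T(10)=6937, T(11)=-50558; answer -50558
Stage 3: A2 = -50558; r = 50558; squarings mod 1715: 629^1=629, 629^2=1191, 629^4=176, 629^8=106, 629^16=946, 629^32=1401, 629^64=841, 629^128=701, 629^256=911, 629^512=1576, 629^1024=456, 629^2048=421, 629^4096=596, 629^8192=211, 629^16384=1646, 629^32768=1331; 629^50558 = 629^2 * 629^4 * 629^8 * 629^16 * 629^32 * 629^64 * 629^256 * 629^1024 * 629^16384 * 629^32768 = 421 (mod 1715); answer 421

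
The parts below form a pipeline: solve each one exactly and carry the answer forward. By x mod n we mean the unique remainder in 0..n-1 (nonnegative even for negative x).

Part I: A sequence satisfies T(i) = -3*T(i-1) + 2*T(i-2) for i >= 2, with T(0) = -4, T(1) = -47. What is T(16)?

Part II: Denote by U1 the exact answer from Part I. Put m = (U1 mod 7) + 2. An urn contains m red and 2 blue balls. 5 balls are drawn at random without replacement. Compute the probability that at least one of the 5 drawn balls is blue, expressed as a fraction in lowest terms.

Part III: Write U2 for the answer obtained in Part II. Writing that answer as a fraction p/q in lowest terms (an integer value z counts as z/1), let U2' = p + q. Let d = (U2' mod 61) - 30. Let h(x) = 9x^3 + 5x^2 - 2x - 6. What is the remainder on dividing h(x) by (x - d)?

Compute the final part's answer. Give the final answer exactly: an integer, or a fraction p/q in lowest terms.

Part I: T(2) = -3*(-47) + 2*(-4) = 133; iterating: T(2)=133, T(3)=-493, T(4)=1745, T(5)=-6221, T(6)=22153, T(7)=-78901, T(8)=281009, T(9)=-1000829, T(10)=3564505, T(11)=-12695173, T(12)=45214529, T(13)=-161033933, T(14)=573530857, T(15)=-2042660437, T(16)=7275043025; answer 7275043025
Part II: U1 = 7275043025; m = 7; total draws C(9,5) = 126; complement C(7,5) = 21; favorable 126 - 21 = 105; P = 5/6; answer 5/6
Part III: U2 = 5/6; threaded value p + q = 11; d = -19; remainder = value at the root: 9*(-19)^3 + 5*(-19)^2 - 2*(-19)^1 - 6 = (-61731) + (1805) + (38) + (-6) = -59894; answer -59894

-59894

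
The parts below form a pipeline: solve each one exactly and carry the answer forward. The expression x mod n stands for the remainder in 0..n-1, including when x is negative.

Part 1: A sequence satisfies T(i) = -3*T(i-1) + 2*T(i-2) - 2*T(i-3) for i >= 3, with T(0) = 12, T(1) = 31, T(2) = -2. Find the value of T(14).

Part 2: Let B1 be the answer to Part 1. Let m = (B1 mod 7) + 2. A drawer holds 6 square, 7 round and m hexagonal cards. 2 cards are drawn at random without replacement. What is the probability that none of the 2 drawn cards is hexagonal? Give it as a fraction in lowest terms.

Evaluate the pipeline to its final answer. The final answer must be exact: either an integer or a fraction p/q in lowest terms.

39/95

Part 1: T(3) = -3*(-2) + 2*(31) - 2*(12) = 44; iterating: T(3)=44, T(4)=-198, T(5)=686, T(6)=-2542, T(7)=9394, T(8)=-34638, T(9)=127786, T(10)=-471422, T(11)=1739114, T(12)=-6415758, T(13)=23668346, T(14)=-87314782; answer -87314782
Part 2: B1 = -87314782; m = 7; total draws C(20,2) = 190; favorable C(13,2) = 78; P = 39/95; answer 39/95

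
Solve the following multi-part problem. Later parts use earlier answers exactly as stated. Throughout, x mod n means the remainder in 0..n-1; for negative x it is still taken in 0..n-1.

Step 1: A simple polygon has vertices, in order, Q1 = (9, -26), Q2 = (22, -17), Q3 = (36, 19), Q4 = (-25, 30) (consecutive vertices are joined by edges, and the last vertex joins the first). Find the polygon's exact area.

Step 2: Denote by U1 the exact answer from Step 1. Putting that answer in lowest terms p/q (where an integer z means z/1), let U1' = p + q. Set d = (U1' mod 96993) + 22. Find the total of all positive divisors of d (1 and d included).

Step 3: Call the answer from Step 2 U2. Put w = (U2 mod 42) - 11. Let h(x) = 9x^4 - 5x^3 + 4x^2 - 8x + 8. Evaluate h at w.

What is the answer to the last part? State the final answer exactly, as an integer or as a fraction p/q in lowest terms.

6398

Step 1: cross terms: (9*-17 - 22*-26)=419, (22*19 - 36*-17)=1030, (36*30 - -25*19)=1555, (-25*-26 - 9*30)=380; twice the area = |3384| = 3384; area = 1692; answer 1692
Step 2: U1 = 1692; threaded value p + q = 1693; d = 1715; 1715 = 5 * 7^3; sigma = (1 + 5) * (1 + 7 + 49 + 343) = 6 * 400 = 2400; answer 2400
Step 3: U2 = 2400; w = -5; 9*(-5)^4 - 5*(-5)^3 + 4*(-5)^2 - 8*(-5)^1 + 8 = (5625) + (625) + (100) + (40) + (8) = 6398; answer 6398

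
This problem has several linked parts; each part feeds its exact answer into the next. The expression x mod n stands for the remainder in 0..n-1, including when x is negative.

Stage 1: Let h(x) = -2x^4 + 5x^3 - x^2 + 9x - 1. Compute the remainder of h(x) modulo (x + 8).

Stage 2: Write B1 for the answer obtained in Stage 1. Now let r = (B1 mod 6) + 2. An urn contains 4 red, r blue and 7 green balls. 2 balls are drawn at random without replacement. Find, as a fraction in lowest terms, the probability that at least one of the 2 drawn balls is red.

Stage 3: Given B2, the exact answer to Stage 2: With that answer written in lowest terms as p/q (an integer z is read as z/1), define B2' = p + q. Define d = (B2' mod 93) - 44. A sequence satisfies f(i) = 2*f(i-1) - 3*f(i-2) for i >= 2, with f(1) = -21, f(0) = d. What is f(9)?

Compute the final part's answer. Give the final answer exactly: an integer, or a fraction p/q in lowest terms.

-1533

Stage 1: remainder = value at the root: -2*(-8)^4 + 5*(-8)^3 - 1*(-8)^2 + 9*(-8)^1 - 1 = (-8192) + (-2560) + (-64) + (-72) + (-1) = -10889; answer -10889
Stage 2: B1 = -10889; r = 3; total draws C(14,2) = 91; complement C(10,2) = 45; favorable 91 - 45 = 46; P = 46/91; answer 46/91
Stage 3: B2 = 46/91; threaded value p + q = 137; d = 0; f(2) = 2*(-21) - 3*(0) = -42; iterating: f(2)=-42, f(3)=-21, f(4)=84, f(5)=231, f(6)=210, f(7)=-273, f(8)=-1176, f(9)=-1533; answer -1533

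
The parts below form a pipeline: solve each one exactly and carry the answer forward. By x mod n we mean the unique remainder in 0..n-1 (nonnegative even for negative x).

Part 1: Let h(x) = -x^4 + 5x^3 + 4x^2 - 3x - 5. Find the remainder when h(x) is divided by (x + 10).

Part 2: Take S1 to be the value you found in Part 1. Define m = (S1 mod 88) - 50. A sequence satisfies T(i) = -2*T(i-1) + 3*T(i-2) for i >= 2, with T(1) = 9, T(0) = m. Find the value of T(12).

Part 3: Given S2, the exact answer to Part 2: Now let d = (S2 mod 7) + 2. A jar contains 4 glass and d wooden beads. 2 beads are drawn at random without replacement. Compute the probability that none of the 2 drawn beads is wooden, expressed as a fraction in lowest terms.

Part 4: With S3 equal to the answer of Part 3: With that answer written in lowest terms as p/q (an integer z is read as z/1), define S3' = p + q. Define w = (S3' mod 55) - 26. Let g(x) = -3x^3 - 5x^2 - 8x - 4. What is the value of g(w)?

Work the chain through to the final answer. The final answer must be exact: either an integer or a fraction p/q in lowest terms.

1850

Part 1: remainder = value at the root: -1*(-10)^4 + 5*(-10)^3 + 4*(-10)^2 - 3*(-10)^1 - 5 = (-10000) + (-5000) + (400) + (30) + (-5) = -14575; answer -14575
Part 2: S1 = -14575; m = -17; T(2) = -2*(9) + 3*(-17) = -69; iterating: T(2)=-69, T(3)=165, T(4)=-537, T(5)=1569, T(6)=-4749, T(7)=14205, T(8)=-42657, T(9)=127929, T(10)=-383829, T(11)=1151445, T(12)=-3454377; answer -3454377
Part 3: S2 = -3454377; d = 6; total draws C(10,2) = 45; favorable C(4,2) = 6; P = 2/15; answer 2/15
Part 4: S3 = 2/15; threaded value p + q = 17; w = -9; -3*(-9)^3 - 5*(-9)^2 - 8*(-9)^1 - 4 = (2187) + (-405) + (72) + (-4) = 1850; answer 1850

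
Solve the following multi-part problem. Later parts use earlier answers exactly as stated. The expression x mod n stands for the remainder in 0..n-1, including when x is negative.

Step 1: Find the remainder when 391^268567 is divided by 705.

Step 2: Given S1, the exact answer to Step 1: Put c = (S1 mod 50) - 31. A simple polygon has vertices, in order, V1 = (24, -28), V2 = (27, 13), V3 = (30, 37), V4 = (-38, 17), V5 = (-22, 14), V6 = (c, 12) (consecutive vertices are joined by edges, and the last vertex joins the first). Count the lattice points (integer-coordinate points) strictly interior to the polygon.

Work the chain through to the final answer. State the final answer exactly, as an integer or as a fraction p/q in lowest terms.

1962

Step 1: squarings mod 705: 391^1=391, 391^2=601, 391^4=241, 391^8=271, 391^16=121, 391^32=541, 391^64=106, 391^128=661, 391^256=526, 391^512=316, 391^1024=451, 391^2048=361, 391^4096=601, 391^8192=241, 391^16384=271, 391^32768=121, 391^65536=541, 391^131072=106, 391^262144=661; 391^268567 = 391^1 * 391^2 * 391^4 * 391^16 * 391^256 * 391^2048 * 391^4096 * 391^262144 = 556 (mod 705); answer 556
Step 2: S1 = 556; c = -25; cross terms: (24*13 - 27*-28)=1068, (27*37 - 30*13)=609, (30*17 - -38*37)=1916, (-38*14 - -22*17)=-158, (-22*12 - -25*14)=86, (-25*-28 - 24*12)=412; twice the area = |3933| = 3933; area = 3933/2; boundary points = 1 + 3 + 4 + 1 + 1 + 1 = 11; strictly interior points = area - boundary/2 + 1 = 1962; answer 1962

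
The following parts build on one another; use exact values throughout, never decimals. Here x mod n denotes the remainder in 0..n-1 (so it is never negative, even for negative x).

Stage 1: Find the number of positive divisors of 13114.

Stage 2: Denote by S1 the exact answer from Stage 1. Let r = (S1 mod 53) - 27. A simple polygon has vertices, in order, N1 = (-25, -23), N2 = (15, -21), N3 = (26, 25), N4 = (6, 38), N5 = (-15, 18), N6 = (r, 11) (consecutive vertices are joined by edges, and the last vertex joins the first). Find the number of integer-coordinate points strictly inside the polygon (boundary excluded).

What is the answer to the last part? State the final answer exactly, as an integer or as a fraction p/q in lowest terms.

Stage 1: 13114 = 2 * 79 * 83; number of divisors = (1+1) * (1+1) * (1+1) = 8; answer 8
Stage 2: S1 = 8; r = -19; cross terms: (-25*-21 - 15*-23)=870, (15*25 - 26*-21)=921, (26*38 - 6*25)=838, (6*18 - -15*38)=678, (-15*11 - -19*18)=177, (-19*-23 - -25*11)=712; twice the area = |4196| = 4196; area = 2098; boundary points = 2 + 1 + 1 + 1 + 1 + 2 = 8; strictly interior points = area - boundary/2 + 1 = 2095; answer 2095

2095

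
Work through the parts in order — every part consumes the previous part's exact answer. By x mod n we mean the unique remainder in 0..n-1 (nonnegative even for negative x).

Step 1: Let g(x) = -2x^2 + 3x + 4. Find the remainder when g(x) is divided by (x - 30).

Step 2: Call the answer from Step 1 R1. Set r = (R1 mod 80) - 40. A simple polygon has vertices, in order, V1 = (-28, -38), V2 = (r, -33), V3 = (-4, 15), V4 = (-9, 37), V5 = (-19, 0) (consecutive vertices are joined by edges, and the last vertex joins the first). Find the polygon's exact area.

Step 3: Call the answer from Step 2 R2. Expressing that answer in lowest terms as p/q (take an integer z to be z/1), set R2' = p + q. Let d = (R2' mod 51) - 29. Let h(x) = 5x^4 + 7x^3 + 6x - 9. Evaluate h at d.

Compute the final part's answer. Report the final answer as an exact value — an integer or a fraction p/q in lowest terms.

452089

Step 1: remainder = value at the root: -2*(30)^2 + 3*(30)^1 + 4 = (-1800) + (90) + (4) = -1706; answer -1706
Step 2: R1 = -1706; r = 14; cross terms: (-28*-33 - 14*-38)=1456, (14*15 - -4*-33)=78, (-4*37 - -9*15)=-13, (-9*0 - -19*37)=703, (-19*-38 - -28*0)=722; twice the area = |2946| = 2946; area = 1473; answer 1473
Step 3: R2 = 1473; threaded value p + q = 1474; d = 17; 5*(17)^4 + 7*(17)^3 + 6*(17)^1 - 9 = (417605) + (34391) + (102) + (-9) = 452089; answer 452089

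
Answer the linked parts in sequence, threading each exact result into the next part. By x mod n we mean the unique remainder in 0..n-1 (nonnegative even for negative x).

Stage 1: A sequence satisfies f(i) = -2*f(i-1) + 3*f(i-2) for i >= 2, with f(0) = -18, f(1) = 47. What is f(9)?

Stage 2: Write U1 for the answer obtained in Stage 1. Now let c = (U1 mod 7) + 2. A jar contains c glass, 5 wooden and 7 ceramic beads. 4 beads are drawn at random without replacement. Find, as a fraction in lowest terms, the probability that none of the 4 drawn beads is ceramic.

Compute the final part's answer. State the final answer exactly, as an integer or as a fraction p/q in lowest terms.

Stage 1: f(2) = -2*(47) + 3*(-18) = -148; iterating: f(2)=-148, f(3)=437, f(4)=-1318, f(5)=3947, f(6)=-11848, f(7)=35537, f(8)=-106618, f(9)=319847; answer 319847
Stage 2: U1 = 319847; c = 5; total draws C(17,4) = 2380; favorable C(10,4) = 210; P = 3/34; answer 3/34

3/34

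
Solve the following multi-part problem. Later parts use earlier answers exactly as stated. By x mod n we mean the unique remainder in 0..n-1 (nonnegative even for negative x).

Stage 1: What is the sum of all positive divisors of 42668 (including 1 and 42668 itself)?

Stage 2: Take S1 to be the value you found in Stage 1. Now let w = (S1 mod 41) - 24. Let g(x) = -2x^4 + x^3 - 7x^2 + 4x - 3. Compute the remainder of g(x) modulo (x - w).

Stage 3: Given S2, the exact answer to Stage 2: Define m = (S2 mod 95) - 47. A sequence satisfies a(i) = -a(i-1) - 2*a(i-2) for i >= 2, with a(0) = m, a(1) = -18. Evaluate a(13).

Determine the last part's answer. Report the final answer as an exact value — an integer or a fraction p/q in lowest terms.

Stage 1: 42668 = 2^2 * 10667; sigma = (1 + 2 + 4) * (1 + 10667) = 7 * 10668 = 74676; answer 74676
Stage 2: S1 = 74676; w = -9; remainder = value at the root: -2*(-9)^4 + 1*(-9)^3 - 7*(-9)^2 + 4*(-9)^1 - 3 = (-13122) + (-729) + (-567) + (-36) + (-3) = -14457; answer -14457
Stage 3: S2 = -14457; m = 31; a(2) = -1*(-18) - 2*(31) = -44; iterating: a(2)=-44, a(3)=80, a(4)=8, a(5)=-168, a(6)=152, a(7)=184, a(8)=-488, a(9)=120, a(10)=856, a(11)=-1096, a(12)=-616, a(13)=2808; answer 2808

2808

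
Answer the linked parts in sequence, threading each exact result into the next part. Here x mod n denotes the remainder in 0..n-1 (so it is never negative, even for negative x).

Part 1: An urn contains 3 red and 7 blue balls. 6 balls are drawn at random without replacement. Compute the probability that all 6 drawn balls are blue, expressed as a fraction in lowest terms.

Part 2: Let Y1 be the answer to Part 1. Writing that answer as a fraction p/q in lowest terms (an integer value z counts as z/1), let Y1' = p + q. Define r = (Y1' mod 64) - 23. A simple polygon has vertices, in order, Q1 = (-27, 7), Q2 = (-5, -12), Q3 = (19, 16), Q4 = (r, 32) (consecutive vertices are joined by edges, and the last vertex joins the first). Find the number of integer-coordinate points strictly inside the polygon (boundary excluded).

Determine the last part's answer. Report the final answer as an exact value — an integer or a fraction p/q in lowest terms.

Part 1: total draws C(10,6) = 210; favorable C(7,6) = 7; P = 1/30; answer 1/30
Part 2: Y1 = 1/30; threaded value p + q = 31; r = 8; cross terms: (-27*-12 - -5*7)=359, (-5*16 - 19*-12)=148, (19*32 - 8*16)=480, (8*7 - -27*32)=920; twice the area = |1907| = 1907; area = 1907/2; boundary points = 1 + 4 + 1 + 5 = 11; strictly interior points = area - boundary/2 + 1 = 949; answer 949

949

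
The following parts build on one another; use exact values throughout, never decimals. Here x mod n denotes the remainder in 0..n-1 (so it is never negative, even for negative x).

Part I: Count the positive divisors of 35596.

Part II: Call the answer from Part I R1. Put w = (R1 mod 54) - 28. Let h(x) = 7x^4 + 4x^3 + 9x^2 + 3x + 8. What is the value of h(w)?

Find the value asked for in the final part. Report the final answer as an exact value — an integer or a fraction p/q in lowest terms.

444632

Part I: 35596 = 2^2 * 11 * 809; number of divisors = (2+1) * (1+1) * (1+1) = 12; answer 12
Part II: R1 = 12; w = -16; 7*(-16)^4 + 4*(-16)^3 + 9*(-16)^2 + 3*(-16)^1 + 8 = (458752) + (-16384) + (2304) + (-48) + (8) = 444632; answer 444632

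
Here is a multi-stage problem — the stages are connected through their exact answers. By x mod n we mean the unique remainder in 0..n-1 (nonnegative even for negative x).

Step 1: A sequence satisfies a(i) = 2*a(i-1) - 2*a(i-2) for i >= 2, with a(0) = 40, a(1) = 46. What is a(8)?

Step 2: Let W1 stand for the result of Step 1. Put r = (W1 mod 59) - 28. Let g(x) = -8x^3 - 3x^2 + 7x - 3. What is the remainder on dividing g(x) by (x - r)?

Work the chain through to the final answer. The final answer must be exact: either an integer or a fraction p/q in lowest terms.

-86485

Step 1: a(2) = 2*(46) - 2*(40) = 12; iterating: a(2)=12, a(3)=-68, a(4)=-160, a(5)=-184, a(6)=-48, a(7)=272, a(8)=640; answer 640
Step 2: W1 = 640; r = 22; remainder = value at the root: -8*(22)^3 - 3*(22)^2 + 7*(22)^1 - 3 = (-85184) + (-1452) + (154) + (-3) = -86485; answer -86485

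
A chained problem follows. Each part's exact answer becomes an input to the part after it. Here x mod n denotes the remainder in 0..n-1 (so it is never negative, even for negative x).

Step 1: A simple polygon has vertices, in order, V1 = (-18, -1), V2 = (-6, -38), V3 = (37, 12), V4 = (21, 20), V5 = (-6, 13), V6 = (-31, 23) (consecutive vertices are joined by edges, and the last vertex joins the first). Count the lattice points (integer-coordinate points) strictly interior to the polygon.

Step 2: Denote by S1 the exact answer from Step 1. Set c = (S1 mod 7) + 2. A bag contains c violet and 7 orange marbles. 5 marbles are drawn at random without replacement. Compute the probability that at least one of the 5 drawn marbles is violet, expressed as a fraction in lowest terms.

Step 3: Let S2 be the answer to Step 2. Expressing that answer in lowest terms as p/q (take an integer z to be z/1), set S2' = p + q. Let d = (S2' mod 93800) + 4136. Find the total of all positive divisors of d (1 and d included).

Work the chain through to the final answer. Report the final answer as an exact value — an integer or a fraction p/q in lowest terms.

Step 1: cross terms: (-18*-38 - -6*-1)=678, (-6*12 - 37*-38)=1334, (37*20 - 21*12)=488, (21*13 - -6*20)=393, (-6*23 - -31*13)=265, (-31*-1 - -18*23)=445; twice the area = |3603| = 3603; area = 3603/2; boundary points = 1 + 1 + 8 + 1 + 5 + 1 = 17; strictly interior points = area - boundary/2 + 1 = 1794; answer 1794
Step 2: S1 = 1794; c = 4; total draws C(11,5) = 462; complement C(7,5) = 21; favorable 462 - 21 = 441; P = 21/22; answer 21/22
Step 3: S2 = 21/22; threaded value p + q = 43; d = 4179; 4179 = 3 * 7 * 199; sigma = (1 + 3) * (1 + 7) * (1 + 199) = 4 * 8 * 200 = 6400; answer 6400

6400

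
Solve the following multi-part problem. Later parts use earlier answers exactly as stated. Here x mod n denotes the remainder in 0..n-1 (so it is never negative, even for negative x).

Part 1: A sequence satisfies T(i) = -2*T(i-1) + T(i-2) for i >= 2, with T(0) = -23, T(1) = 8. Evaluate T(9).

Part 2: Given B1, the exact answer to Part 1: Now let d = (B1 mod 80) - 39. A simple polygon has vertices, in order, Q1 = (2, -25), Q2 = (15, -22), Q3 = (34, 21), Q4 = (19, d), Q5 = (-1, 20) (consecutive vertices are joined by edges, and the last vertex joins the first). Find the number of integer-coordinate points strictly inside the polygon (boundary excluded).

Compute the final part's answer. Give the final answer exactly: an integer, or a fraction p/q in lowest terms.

Part 1: T(2) = -2*(8) + 1*(-23) = -39; iterating: T(2)=-39, T(3)=86, T(4)=-211, T(5)=508, T(6)=-1227, T(7)=2962, T(8)=-7151, T(9)=17264; answer 17264
Part 2: B1 = 17264; d = 25; cross terms: (2*-22 - 15*-25)=331, (15*21 - 34*-22)=1063, (34*25 - 19*21)=451, (19*20 - -1*25)=405, (-1*-25 - 2*20)=-15; twice the area = |2235| = 2235; area = 2235/2; boundary points = 1 + 1 + 1 + 5 + 3 = 11; strictly interior points = area - boundary/2 + 1 = 1113; answer 1113

1113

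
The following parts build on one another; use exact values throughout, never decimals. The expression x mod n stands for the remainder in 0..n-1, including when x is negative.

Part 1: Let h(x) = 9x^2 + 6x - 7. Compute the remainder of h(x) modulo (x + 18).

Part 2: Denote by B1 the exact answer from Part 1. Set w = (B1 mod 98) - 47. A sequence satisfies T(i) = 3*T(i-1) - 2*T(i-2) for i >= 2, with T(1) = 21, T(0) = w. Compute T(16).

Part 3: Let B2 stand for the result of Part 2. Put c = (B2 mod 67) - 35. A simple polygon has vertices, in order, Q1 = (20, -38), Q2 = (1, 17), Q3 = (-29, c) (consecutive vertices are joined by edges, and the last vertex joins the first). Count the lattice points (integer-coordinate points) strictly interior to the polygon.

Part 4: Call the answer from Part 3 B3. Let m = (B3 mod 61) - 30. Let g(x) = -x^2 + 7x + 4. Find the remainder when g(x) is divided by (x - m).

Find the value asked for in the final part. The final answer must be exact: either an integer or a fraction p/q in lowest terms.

Part 1: remainder = value at the root: 9*(-18)^2 + 6*(-18)^1 - 7 = (2916) + (-108) + (-7) = 2801; answer 2801
Part 2: B1 = 2801; w = 10; T(2) = 3*(21) - 2*(10) = 43; iterating: T(2)=43, T(3)=87, T(4)=175, T(5)=351, T(6)=703, T(7)=1407, T(8)=2815, T(9)=5631, T(10)=11263, T(11)=22527, T(12)=45055, T(13)=90111, T(14)=180223, T(15)=360447, T(16)=720895; answer 720895
Part 3: B2 = 720895; c = 7; cross terms: (20*17 - 1*-38)=378, (1*7 - -29*17)=500, (-29*-38 - 20*7)=962; twice the area = |1840| = 1840; area = 920; boundary points = 1 + 10 + 1 = 12; strictly interior points = area - boundary/2 + 1 = 915; answer 915
Part 4: B3 = 915; m = -30; remainder = value at the root: -1*(-30)^2 + 7*(-30)^1 + 4 = (-900) + (-210) + (4) = -1106; answer -1106

-1106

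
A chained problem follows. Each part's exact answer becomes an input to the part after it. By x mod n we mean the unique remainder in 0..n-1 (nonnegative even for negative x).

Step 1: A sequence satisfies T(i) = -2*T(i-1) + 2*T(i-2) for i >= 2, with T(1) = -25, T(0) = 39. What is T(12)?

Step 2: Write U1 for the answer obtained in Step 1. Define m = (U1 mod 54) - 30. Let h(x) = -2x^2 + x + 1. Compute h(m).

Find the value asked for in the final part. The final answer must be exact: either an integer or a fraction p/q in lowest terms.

Step 1: T(2) = -2*(-25) + 2*(39) = 128; iterating: T(2)=128, T(3)=-306, T(4)=868, T(5)=-2348, T(6)=6432, T(7)=-17560, T(8)=47984, T(9)=-131088, T(10)=358144, T(11)=-978464, T(12)=2673216; answer 2673216
Step 2: U1 = 2673216; m = -30; -2*(-30)^2 + 1*(-30)^1 + 1 = (-1800) + (-30) + (1) = -1829; answer -1829

-1829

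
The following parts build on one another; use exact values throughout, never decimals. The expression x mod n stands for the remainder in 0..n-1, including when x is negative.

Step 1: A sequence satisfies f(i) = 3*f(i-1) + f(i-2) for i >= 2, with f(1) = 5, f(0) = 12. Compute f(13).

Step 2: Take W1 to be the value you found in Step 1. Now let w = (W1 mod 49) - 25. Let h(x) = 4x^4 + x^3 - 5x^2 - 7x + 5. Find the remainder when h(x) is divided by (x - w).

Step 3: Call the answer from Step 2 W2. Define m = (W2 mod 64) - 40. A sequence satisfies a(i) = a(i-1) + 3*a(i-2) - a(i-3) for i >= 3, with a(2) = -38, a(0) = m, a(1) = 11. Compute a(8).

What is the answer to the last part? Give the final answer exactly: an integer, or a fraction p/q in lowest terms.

-2610

Step 1: f(2) = 3*(5) + 1*(12) = 27; iterating: f(2)=27, f(3)=86, f(4)=285, f(5)=941, f(6)=3108, f(7)=10265, f(8)=33903, f(9)=111974, f(10)=369825, f(11)=1221449, f(12)=4034172, f(13)=13323965; answer 13323965
Step 2: W1 = 13323965; w = 7; remainder = value at the root: 4*(7)^4 + 1*(7)^3 - 5*(7)^2 - 7*(7)^1 + 5 = (9604) + (343) + (-245) + (-49) + (5) = 9658; answer 9658
Step 3: W2 = 9658; m = 18; a(3) = 1*(-38) + 3*(11) - 1*(18) = -23; iterating: a(3)=-23, a(4)=-148, a(5)=-179, a(6)=-600, a(7)=-989, a(8)=-2610; answer -2610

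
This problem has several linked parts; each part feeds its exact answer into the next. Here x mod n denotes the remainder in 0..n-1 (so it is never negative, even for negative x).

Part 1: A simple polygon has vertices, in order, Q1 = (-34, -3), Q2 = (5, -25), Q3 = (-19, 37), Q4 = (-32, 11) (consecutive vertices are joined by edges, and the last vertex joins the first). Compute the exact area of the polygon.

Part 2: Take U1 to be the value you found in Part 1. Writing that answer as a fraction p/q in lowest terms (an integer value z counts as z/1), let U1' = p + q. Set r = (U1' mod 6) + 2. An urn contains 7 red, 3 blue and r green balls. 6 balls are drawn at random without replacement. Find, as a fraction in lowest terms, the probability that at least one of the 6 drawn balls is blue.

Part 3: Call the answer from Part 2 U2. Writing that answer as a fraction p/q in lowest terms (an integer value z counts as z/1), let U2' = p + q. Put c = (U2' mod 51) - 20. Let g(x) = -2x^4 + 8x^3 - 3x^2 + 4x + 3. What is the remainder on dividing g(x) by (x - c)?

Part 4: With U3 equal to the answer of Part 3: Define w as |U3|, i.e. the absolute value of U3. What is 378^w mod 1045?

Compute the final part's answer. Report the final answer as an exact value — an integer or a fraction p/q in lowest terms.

1013

Part 1: cross terms: (-34*-25 - 5*-3)=865, (5*37 - -19*-25)=-290, (-19*11 - -32*37)=975, (-32*-3 - -34*11)=470; twice the area = |2020| = 2020; area = 1010; answer 1010
Part 2: U1 = 1010; threaded value p + q = 1011; r = 5; total draws C(15,6) = 5005; complement C(12,6) = 924; favorable 5005 - 924 = 4081; P = 53/65; answer 53/65
Part 3: U2 = 53/65; threaded value p + q = 118; c = -4; remainder = value at the root: -2*(-4)^4 + 8*(-4)^3 - 3*(-4)^2 + 4*(-4)^1 + 3 = (-512) + (-512) + (-48) + (-16) + (3) = -1085; answer -1085
Part 4: U3 = -1085; w = 1085; squarings mod 1045: 378^1=378, 378^2=764, 378^4=586, 378^8=636, 378^16=81, 378^32=291, 378^64=36, 378^128=251, 378^256=301, 378^512=731, 378^1024=366; 378^1085 = 378^1 * 378^4 * 378^8 * 378^16 * 378^32 * 378^1024 = 1013 (mod 1045); answer 1013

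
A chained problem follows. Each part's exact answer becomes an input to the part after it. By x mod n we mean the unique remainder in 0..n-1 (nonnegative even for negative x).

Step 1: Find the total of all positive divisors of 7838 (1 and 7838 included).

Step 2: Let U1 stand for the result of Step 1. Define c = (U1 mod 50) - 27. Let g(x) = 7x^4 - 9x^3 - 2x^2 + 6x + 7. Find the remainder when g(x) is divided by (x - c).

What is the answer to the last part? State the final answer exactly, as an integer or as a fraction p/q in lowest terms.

628191

Step 1: 7838 = 2 * 3919; sigma = (1 + 2) * (1 + 3919) = 3 * 3920 = 11760; answer 11760
Step 2: U1 = 11760; c = -17; remainder = value at the root: 7*(-17)^4 - 9*(-17)^3 - 2*(-17)^2 + 6*(-17)^1 + 7 = (584647) + (44217) + (-578) + (-102) + (7) = 628191; answer 628191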